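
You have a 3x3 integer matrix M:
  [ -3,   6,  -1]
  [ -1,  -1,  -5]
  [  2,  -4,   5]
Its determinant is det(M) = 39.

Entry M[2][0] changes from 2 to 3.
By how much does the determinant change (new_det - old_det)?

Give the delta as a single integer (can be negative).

Answer: -31

Derivation:
Cofactor C_20 = -31
Entry delta = 3 - 2 = 1
Det delta = entry_delta * cofactor = 1 * -31 = -31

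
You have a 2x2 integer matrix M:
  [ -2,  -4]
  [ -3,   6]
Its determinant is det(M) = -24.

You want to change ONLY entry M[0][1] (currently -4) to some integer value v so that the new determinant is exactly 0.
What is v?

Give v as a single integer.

Answer: 4

Derivation:
det is linear in entry M[0][1]: det = old_det + (v - -4) * C_01
Cofactor C_01 = 3
Want det = 0: -24 + (v - -4) * 3 = 0
  (v - -4) = 24 / 3 = 8
  v = -4 + (8) = 4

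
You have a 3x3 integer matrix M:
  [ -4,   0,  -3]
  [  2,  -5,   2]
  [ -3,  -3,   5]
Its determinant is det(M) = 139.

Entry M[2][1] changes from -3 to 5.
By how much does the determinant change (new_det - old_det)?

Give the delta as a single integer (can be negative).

Answer: 16

Derivation:
Cofactor C_21 = 2
Entry delta = 5 - -3 = 8
Det delta = entry_delta * cofactor = 8 * 2 = 16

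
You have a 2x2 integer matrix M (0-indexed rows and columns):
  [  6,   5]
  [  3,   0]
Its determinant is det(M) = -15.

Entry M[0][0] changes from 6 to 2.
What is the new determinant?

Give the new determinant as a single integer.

det is linear in row 0: changing M[0][0] by delta changes det by delta * cofactor(0,0).
Cofactor C_00 = (-1)^(0+0) * minor(0,0) = 0
Entry delta = 2 - 6 = -4
Det delta = -4 * 0 = 0
New det = -15 + 0 = -15

Answer: -15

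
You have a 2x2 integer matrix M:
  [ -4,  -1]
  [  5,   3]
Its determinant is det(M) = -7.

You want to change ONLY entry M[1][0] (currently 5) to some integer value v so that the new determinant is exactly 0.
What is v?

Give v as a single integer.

Answer: 12

Derivation:
det is linear in entry M[1][0]: det = old_det + (v - 5) * C_10
Cofactor C_10 = 1
Want det = 0: -7 + (v - 5) * 1 = 0
  (v - 5) = 7 / 1 = 7
  v = 5 + (7) = 12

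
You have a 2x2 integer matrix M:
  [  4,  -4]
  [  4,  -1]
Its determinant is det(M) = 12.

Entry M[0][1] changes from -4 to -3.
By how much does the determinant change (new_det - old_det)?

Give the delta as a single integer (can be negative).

Cofactor C_01 = -4
Entry delta = -3 - -4 = 1
Det delta = entry_delta * cofactor = 1 * -4 = -4

Answer: -4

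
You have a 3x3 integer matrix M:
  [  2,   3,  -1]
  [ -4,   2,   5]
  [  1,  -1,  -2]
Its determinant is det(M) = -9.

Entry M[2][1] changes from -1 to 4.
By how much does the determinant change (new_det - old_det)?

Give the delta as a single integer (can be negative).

Cofactor C_21 = -6
Entry delta = 4 - -1 = 5
Det delta = entry_delta * cofactor = 5 * -6 = -30

Answer: -30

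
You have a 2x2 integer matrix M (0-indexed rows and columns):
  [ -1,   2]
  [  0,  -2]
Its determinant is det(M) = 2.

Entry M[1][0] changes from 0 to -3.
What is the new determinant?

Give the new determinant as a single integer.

det is linear in row 1: changing M[1][0] by delta changes det by delta * cofactor(1,0).
Cofactor C_10 = (-1)^(1+0) * minor(1,0) = -2
Entry delta = -3 - 0 = -3
Det delta = -3 * -2 = 6
New det = 2 + 6 = 8

Answer: 8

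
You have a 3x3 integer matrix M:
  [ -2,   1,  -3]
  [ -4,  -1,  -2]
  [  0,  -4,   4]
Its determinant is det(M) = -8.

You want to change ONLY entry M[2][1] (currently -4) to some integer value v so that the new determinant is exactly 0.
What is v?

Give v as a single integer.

det is linear in entry M[2][1]: det = old_det + (v - -4) * C_21
Cofactor C_21 = 8
Want det = 0: -8 + (v - -4) * 8 = 0
  (v - -4) = 8 / 8 = 1
  v = -4 + (1) = -3

Answer: -3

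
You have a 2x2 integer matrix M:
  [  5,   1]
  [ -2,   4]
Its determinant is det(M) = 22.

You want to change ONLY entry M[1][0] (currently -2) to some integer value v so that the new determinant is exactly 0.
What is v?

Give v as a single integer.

det is linear in entry M[1][0]: det = old_det + (v - -2) * C_10
Cofactor C_10 = -1
Want det = 0: 22 + (v - -2) * -1 = 0
  (v - -2) = -22 / -1 = 22
  v = -2 + (22) = 20

Answer: 20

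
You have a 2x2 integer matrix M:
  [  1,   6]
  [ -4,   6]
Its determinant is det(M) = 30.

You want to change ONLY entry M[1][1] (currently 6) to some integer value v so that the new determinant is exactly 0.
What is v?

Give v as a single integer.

Answer: -24

Derivation:
det is linear in entry M[1][1]: det = old_det + (v - 6) * C_11
Cofactor C_11 = 1
Want det = 0: 30 + (v - 6) * 1 = 0
  (v - 6) = -30 / 1 = -30
  v = 6 + (-30) = -24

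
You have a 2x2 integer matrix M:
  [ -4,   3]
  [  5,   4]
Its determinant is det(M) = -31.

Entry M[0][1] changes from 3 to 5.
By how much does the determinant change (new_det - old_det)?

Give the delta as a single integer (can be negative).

Cofactor C_01 = -5
Entry delta = 5 - 3 = 2
Det delta = entry_delta * cofactor = 2 * -5 = -10

Answer: -10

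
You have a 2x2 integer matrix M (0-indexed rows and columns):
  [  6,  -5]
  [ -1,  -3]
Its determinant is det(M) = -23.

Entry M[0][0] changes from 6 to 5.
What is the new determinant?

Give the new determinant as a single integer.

det is linear in row 0: changing M[0][0] by delta changes det by delta * cofactor(0,0).
Cofactor C_00 = (-1)^(0+0) * minor(0,0) = -3
Entry delta = 5 - 6 = -1
Det delta = -1 * -3 = 3
New det = -23 + 3 = -20

Answer: -20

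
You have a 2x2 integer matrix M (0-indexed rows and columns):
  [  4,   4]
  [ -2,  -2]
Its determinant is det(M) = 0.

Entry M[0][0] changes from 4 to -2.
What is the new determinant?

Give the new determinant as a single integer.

det is linear in row 0: changing M[0][0] by delta changes det by delta * cofactor(0,0).
Cofactor C_00 = (-1)^(0+0) * minor(0,0) = -2
Entry delta = -2 - 4 = -6
Det delta = -6 * -2 = 12
New det = 0 + 12 = 12

Answer: 12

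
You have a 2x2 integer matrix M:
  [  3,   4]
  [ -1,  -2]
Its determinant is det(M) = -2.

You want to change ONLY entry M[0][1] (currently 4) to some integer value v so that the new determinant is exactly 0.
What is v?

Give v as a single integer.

det is linear in entry M[0][1]: det = old_det + (v - 4) * C_01
Cofactor C_01 = 1
Want det = 0: -2 + (v - 4) * 1 = 0
  (v - 4) = 2 / 1 = 2
  v = 4 + (2) = 6

Answer: 6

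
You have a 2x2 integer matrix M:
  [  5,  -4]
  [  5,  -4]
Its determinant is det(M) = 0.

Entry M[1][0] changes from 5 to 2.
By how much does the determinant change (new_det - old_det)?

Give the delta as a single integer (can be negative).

Answer: -12

Derivation:
Cofactor C_10 = 4
Entry delta = 2 - 5 = -3
Det delta = entry_delta * cofactor = -3 * 4 = -12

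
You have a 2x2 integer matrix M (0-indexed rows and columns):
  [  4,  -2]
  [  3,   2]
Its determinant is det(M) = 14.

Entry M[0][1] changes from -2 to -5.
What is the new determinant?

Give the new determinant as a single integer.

Answer: 23

Derivation:
det is linear in row 0: changing M[0][1] by delta changes det by delta * cofactor(0,1).
Cofactor C_01 = (-1)^(0+1) * minor(0,1) = -3
Entry delta = -5 - -2 = -3
Det delta = -3 * -3 = 9
New det = 14 + 9 = 23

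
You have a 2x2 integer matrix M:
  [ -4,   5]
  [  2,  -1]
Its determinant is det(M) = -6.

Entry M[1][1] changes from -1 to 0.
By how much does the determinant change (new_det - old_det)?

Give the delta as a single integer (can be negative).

Answer: -4

Derivation:
Cofactor C_11 = -4
Entry delta = 0 - -1 = 1
Det delta = entry_delta * cofactor = 1 * -4 = -4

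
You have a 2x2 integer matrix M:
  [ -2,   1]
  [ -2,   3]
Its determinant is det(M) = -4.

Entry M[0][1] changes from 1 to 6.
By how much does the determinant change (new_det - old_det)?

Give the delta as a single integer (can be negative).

Cofactor C_01 = 2
Entry delta = 6 - 1 = 5
Det delta = entry_delta * cofactor = 5 * 2 = 10

Answer: 10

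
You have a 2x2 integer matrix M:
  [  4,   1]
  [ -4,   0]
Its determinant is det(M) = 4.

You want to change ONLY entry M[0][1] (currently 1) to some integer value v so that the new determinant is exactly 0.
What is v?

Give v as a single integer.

Answer: 0

Derivation:
det is linear in entry M[0][1]: det = old_det + (v - 1) * C_01
Cofactor C_01 = 4
Want det = 0: 4 + (v - 1) * 4 = 0
  (v - 1) = -4 / 4 = -1
  v = 1 + (-1) = 0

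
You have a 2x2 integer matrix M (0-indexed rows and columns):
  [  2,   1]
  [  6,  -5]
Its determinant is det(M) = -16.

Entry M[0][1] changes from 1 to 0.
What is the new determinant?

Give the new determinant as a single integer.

Answer: -10

Derivation:
det is linear in row 0: changing M[0][1] by delta changes det by delta * cofactor(0,1).
Cofactor C_01 = (-1)^(0+1) * minor(0,1) = -6
Entry delta = 0 - 1 = -1
Det delta = -1 * -6 = 6
New det = -16 + 6 = -10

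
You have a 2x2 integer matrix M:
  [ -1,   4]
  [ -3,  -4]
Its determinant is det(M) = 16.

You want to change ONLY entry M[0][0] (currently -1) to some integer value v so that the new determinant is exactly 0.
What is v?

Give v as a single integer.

det is linear in entry M[0][0]: det = old_det + (v - -1) * C_00
Cofactor C_00 = -4
Want det = 0: 16 + (v - -1) * -4 = 0
  (v - -1) = -16 / -4 = 4
  v = -1 + (4) = 3

Answer: 3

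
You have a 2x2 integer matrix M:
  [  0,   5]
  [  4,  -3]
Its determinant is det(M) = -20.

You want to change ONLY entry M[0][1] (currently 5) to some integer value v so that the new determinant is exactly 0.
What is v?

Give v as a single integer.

Answer: 0

Derivation:
det is linear in entry M[0][1]: det = old_det + (v - 5) * C_01
Cofactor C_01 = -4
Want det = 0: -20 + (v - 5) * -4 = 0
  (v - 5) = 20 / -4 = -5
  v = 5 + (-5) = 0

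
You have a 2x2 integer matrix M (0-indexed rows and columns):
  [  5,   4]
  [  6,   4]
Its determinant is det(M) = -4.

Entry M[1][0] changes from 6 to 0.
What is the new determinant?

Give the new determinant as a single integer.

Answer: 20

Derivation:
det is linear in row 1: changing M[1][0] by delta changes det by delta * cofactor(1,0).
Cofactor C_10 = (-1)^(1+0) * minor(1,0) = -4
Entry delta = 0 - 6 = -6
Det delta = -6 * -4 = 24
New det = -4 + 24 = 20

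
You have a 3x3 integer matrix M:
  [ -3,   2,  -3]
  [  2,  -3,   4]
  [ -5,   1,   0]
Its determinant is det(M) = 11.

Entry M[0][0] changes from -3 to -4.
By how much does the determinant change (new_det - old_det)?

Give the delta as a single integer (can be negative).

Answer: 4

Derivation:
Cofactor C_00 = -4
Entry delta = -4 - -3 = -1
Det delta = entry_delta * cofactor = -1 * -4 = 4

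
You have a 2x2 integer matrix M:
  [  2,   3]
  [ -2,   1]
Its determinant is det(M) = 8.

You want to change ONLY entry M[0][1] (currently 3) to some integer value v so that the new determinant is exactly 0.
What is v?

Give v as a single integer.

Answer: -1

Derivation:
det is linear in entry M[0][1]: det = old_det + (v - 3) * C_01
Cofactor C_01 = 2
Want det = 0: 8 + (v - 3) * 2 = 0
  (v - 3) = -8 / 2 = -4
  v = 3 + (-4) = -1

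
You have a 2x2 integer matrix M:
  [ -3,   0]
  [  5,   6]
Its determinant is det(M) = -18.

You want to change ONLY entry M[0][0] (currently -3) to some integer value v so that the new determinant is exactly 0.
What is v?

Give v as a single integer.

Answer: 0

Derivation:
det is linear in entry M[0][0]: det = old_det + (v - -3) * C_00
Cofactor C_00 = 6
Want det = 0: -18 + (v - -3) * 6 = 0
  (v - -3) = 18 / 6 = 3
  v = -3 + (3) = 0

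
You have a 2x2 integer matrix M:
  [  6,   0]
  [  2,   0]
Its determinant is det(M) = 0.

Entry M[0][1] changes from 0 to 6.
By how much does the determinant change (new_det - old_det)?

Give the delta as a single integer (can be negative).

Cofactor C_01 = -2
Entry delta = 6 - 0 = 6
Det delta = entry_delta * cofactor = 6 * -2 = -12

Answer: -12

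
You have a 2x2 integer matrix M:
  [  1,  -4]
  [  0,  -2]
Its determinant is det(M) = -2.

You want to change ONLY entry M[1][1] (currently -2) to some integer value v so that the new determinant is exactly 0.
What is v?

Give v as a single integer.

Answer: 0

Derivation:
det is linear in entry M[1][1]: det = old_det + (v - -2) * C_11
Cofactor C_11 = 1
Want det = 0: -2 + (v - -2) * 1 = 0
  (v - -2) = 2 / 1 = 2
  v = -2 + (2) = 0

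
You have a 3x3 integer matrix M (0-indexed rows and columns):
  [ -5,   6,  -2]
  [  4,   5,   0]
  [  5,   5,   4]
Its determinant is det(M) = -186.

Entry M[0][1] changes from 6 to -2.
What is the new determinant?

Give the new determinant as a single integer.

det is linear in row 0: changing M[0][1] by delta changes det by delta * cofactor(0,1).
Cofactor C_01 = (-1)^(0+1) * minor(0,1) = -16
Entry delta = -2 - 6 = -8
Det delta = -8 * -16 = 128
New det = -186 + 128 = -58

Answer: -58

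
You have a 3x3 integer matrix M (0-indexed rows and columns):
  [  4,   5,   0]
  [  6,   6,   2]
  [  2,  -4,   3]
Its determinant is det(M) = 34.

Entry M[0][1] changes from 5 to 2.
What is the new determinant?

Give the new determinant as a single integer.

det is linear in row 0: changing M[0][1] by delta changes det by delta * cofactor(0,1).
Cofactor C_01 = (-1)^(0+1) * minor(0,1) = -14
Entry delta = 2 - 5 = -3
Det delta = -3 * -14 = 42
New det = 34 + 42 = 76

Answer: 76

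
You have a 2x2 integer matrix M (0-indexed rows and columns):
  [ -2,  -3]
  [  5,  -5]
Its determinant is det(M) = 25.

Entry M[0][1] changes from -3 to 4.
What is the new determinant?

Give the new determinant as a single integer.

Answer: -10

Derivation:
det is linear in row 0: changing M[0][1] by delta changes det by delta * cofactor(0,1).
Cofactor C_01 = (-1)^(0+1) * minor(0,1) = -5
Entry delta = 4 - -3 = 7
Det delta = 7 * -5 = -35
New det = 25 + -35 = -10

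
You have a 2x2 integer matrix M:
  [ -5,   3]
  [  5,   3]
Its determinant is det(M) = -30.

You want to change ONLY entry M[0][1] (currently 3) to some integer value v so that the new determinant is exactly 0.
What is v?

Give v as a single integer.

det is linear in entry M[0][1]: det = old_det + (v - 3) * C_01
Cofactor C_01 = -5
Want det = 0: -30 + (v - 3) * -5 = 0
  (v - 3) = 30 / -5 = -6
  v = 3 + (-6) = -3

Answer: -3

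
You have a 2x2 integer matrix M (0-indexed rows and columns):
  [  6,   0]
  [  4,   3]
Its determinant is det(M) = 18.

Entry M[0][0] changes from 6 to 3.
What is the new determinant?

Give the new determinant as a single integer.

Answer: 9

Derivation:
det is linear in row 0: changing M[0][0] by delta changes det by delta * cofactor(0,0).
Cofactor C_00 = (-1)^(0+0) * minor(0,0) = 3
Entry delta = 3 - 6 = -3
Det delta = -3 * 3 = -9
New det = 18 + -9 = 9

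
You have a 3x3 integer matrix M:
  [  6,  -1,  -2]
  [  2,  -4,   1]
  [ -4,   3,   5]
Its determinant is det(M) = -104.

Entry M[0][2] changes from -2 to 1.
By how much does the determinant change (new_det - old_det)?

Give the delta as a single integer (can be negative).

Cofactor C_02 = -10
Entry delta = 1 - -2 = 3
Det delta = entry_delta * cofactor = 3 * -10 = -30

Answer: -30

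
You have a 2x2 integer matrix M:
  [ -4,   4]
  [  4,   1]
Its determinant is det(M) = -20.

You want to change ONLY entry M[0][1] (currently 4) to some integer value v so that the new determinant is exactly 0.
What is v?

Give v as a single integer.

Answer: -1

Derivation:
det is linear in entry M[0][1]: det = old_det + (v - 4) * C_01
Cofactor C_01 = -4
Want det = 0: -20 + (v - 4) * -4 = 0
  (v - 4) = 20 / -4 = -5
  v = 4 + (-5) = -1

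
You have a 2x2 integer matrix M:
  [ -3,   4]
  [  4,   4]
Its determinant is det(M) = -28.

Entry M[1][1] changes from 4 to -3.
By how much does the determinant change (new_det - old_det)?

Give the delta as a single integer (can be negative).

Cofactor C_11 = -3
Entry delta = -3 - 4 = -7
Det delta = entry_delta * cofactor = -7 * -3 = 21

Answer: 21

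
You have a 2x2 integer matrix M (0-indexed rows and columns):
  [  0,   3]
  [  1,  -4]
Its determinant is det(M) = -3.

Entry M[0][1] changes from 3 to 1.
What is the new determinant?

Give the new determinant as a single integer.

Answer: -1

Derivation:
det is linear in row 0: changing M[0][1] by delta changes det by delta * cofactor(0,1).
Cofactor C_01 = (-1)^(0+1) * minor(0,1) = -1
Entry delta = 1 - 3 = -2
Det delta = -2 * -1 = 2
New det = -3 + 2 = -1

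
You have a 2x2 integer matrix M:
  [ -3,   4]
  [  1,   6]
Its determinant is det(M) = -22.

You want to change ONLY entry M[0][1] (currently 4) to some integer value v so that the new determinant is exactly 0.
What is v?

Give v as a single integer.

Answer: -18

Derivation:
det is linear in entry M[0][1]: det = old_det + (v - 4) * C_01
Cofactor C_01 = -1
Want det = 0: -22 + (v - 4) * -1 = 0
  (v - 4) = 22 / -1 = -22
  v = 4 + (-22) = -18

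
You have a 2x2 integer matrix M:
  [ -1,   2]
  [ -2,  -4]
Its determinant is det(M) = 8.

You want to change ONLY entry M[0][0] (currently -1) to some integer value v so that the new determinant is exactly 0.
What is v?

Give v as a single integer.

Answer: 1

Derivation:
det is linear in entry M[0][0]: det = old_det + (v - -1) * C_00
Cofactor C_00 = -4
Want det = 0: 8 + (v - -1) * -4 = 0
  (v - -1) = -8 / -4 = 2
  v = -1 + (2) = 1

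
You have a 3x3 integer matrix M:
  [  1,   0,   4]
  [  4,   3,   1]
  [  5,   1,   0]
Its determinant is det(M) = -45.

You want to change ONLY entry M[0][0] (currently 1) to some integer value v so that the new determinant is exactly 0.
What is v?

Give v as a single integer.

Answer: -44

Derivation:
det is linear in entry M[0][0]: det = old_det + (v - 1) * C_00
Cofactor C_00 = -1
Want det = 0: -45 + (v - 1) * -1 = 0
  (v - 1) = 45 / -1 = -45
  v = 1 + (-45) = -44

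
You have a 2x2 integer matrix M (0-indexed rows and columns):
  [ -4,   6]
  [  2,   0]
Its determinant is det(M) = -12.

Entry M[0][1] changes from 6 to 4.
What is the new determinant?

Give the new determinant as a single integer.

det is linear in row 0: changing M[0][1] by delta changes det by delta * cofactor(0,1).
Cofactor C_01 = (-1)^(0+1) * minor(0,1) = -2
Entry delta = 4 - 6 = -2
Det delta = -2 * -2 = 4
New det = -12 + 4 = -8

Answer: -8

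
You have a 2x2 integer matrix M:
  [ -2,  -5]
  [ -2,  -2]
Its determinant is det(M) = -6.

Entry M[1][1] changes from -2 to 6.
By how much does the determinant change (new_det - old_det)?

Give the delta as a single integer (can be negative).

Answer: -16

Derivation:
Cofactor C_11 = -2
Entry delta = 6 - -2 = 8
Det delta = entry_delta * cofactor = 8 * -2 = -16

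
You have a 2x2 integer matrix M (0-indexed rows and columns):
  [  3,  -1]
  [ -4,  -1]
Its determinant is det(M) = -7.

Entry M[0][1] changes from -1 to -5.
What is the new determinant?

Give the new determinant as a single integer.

Answer: -23

Derivation:
det is linear in row 0: changing M[0][1] by delta changes det by delta * cofactor(0,1).
Cofactor C_01 = (-1)^(0+1) * minor(0,1) = 4
Entry delta = -5 - -1 = -4
Det delta = -4 * 4 = -16
New det = -7 + -16 = -23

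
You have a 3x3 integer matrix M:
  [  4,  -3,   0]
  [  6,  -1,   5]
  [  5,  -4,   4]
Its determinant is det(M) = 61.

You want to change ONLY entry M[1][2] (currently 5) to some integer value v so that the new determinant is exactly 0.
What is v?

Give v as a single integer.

det is linear in entry M[1][2]: det = old_det + (v - 5) * C_12
Cofactor C_12 = 1
Want det = 0: 61 + (v - 5) * 1 = 0
  (v - 5) = -61 / 1 = -61
  v = 5 + (-61) = -56

Answer: -56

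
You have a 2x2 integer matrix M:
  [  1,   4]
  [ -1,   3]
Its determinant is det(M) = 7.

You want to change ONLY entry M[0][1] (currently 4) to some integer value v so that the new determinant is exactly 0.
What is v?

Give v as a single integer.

Answer: -3

Derivation:
det is linear in entry M[0][1]: det = old_det + (v - 4) * C_01
Cofactor C_01 = 1
Want det = 0: 7 + (v - 4) * 1 = 0
  (v - 4) = -7 / 1 = -7
  v = 4 + (-7) = -3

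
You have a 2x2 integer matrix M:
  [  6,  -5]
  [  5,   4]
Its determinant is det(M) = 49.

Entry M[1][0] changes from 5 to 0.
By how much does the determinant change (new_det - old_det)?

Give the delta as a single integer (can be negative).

Cofactor C_10 = 5
Entry delta = 0 - 5 = -5
Det delta = entry_delta * cofactor = -5 * 5 = -25

Answer: -25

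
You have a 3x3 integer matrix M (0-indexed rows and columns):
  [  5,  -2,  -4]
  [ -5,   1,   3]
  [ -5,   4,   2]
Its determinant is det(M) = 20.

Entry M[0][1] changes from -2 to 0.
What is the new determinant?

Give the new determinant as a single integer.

det is linear in row 0: changing M[0][1] by delta changes det by delta * cofactor(0,1).
Cofactor C_01 = (-1)^(0+1) * minor(0,1) = -5
Entry delta = 0 - -2 = 2
Det delta = 2 * -5 = -10
New det = 20 + -10 = 10

Answer: 10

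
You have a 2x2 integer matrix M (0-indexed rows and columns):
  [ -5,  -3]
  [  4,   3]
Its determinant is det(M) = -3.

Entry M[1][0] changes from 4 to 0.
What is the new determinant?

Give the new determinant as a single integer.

det is linear in row 1: changing M[1][0] by delta changes det by delta * cofactor(1,0).
Cofactor C_10 = (-1)^(1+0) * minor(1,0) = 3
Entry delta = 0 - 4 = -4
Det delta = -4 * 3 = -12
New det = -3 + -12 = -15

Answer: -15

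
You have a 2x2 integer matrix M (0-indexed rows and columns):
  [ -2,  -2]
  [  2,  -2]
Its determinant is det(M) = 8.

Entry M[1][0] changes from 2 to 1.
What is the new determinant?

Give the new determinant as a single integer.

det is linear in row 1: changing M[1][0] by delta changes det by delta * cofactor(1,0).
Cofactor C_10 = (-1)^(1+0) * minor(1,0) = 2
Entry delta = 1 - 2 = -1
Det delta = -1 * 2 = -2
New det = 8 + -2 = 6

Answer: 6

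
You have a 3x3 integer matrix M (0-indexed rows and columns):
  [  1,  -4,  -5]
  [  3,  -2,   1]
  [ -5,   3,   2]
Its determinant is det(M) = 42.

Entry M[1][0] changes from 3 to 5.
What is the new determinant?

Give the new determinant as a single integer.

det is linear in row 1: changing M[1][0] by delta changes det by delta * cofactor(1,0).
Cofactor C_10 = (-1)^(1+0) * minor(1,0) = -7
Entry delta = 5 - 3 = 2
Det delta = 2 * -7 = -14
New det = 42 + -14 = 28

Answer: 28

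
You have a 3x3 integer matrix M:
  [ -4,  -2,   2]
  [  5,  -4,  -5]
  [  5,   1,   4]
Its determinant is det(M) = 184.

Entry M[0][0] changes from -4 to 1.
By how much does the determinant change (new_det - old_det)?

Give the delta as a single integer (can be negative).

Answer: -55

Derivation:
Cofactor C_00 = -11
Entry delta = 1 - -4 = 5
Det delta = entry_delta * cofactor = 5 * -11 = -55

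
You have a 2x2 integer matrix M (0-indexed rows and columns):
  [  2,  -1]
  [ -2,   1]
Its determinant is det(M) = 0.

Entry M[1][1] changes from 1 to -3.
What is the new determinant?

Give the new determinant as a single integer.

det is linear in row 1: changing M[1][1] by delta changes det by delta * cofactor(1,1).
Cofactor C_11 = (-1)^(1+1) * minor(1,1) = 2
Entry delta = -3 - 1 = -4
Det delta = -4 * 2 = -8
New det = 0 + -8 = -8

Answer: -8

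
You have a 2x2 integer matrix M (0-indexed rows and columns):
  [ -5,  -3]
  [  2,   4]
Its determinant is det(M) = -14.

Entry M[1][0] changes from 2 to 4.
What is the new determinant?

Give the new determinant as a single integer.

Answer: -8

Derivation:
det is linear in row 1: changing M[1][0] by delta changes det by delta * cofactor(1,0).
Cofactor C_10 = (-1)^(1+0) * minor(1,0) = 3
Entry delta = 4 - 2 = 2
Det delta = 2 * 3 = 6
New det = -14 + 6 = -8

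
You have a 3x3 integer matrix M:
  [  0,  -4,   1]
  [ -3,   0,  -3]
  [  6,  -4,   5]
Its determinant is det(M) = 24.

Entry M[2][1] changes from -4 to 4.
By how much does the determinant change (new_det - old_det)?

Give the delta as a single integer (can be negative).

Cofactor C_21 = -3
Entry delta = 4 - -4 = 8
Det delta = entry_delta * cofactor = 8 * -3 = -24

Answer: -24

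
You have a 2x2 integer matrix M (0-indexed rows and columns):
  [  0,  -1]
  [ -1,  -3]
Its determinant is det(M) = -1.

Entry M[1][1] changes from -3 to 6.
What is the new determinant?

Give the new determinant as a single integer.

det is linear in row 1: changing M[1][1] by delta changes det by delta * cofactor(1,1).
Cofactor C_11 = (-1)^(1+1) * minor(1,1) = 0
Entry delta = 6 - -3 = 9
Det delta = 9 * 0 = 0
New det = -1 + 0 = -1

Answer: -1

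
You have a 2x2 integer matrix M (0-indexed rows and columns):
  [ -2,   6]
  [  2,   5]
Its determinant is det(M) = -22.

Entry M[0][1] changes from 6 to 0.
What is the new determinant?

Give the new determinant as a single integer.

det is linear in row 0: changing M[0][1] by delta changes det by delta * cofactor(0,1).
Cofactor C_01 = (-1)^(0+1) * minor(0,1) = -2
Entry delta = 0 - 6 = -6
Det delta = -6 * -2 = 12
New det = -22 + 12 = -10

Answer: -10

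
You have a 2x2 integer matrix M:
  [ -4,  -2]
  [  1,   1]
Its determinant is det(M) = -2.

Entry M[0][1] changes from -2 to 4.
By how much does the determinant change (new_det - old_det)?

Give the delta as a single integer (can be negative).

Cofactor C_01 = -1
Entry delta = 4 - -2 = 6
Det delta = entry_delta * cofactor = 6 * -1 = -6

Answer: -6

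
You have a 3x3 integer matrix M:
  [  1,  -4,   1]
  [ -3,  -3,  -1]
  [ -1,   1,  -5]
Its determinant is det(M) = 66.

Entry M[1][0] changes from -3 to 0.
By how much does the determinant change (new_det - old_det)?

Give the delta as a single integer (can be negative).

Answer: -57

Derivation:
Cofactor C_10 = -19
Entry delta = 0 - -3 = 3
Det delta = entry_delta * cofactor = 3 * -19 = -57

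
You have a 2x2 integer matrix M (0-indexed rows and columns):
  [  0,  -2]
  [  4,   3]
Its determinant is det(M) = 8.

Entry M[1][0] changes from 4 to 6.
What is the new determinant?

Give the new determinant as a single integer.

Answer: 12

Derivation:
det is linear in row 1: changing M[1][0] by delta changes det by delta * cofactor(1,0).
Cofactor C_10 = (-1)^(1+0) * minor(1,0) = 2
Entry delta = 6 - 4 = 2
Det delta = 2 * 2 = 4
New det = 8 + 4 = 12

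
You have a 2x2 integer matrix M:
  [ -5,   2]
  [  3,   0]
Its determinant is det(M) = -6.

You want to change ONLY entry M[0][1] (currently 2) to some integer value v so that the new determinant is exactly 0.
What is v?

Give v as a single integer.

Answer: 0

Derivation:
det is linear in entry M[0][1]: det = old_det + (v - 2) * C_01
Cofactor C_01 = -3
Want det = 0: -6 + (v - 2) * -3 = 0
  (v - 2) = 6 / -3 = -2
  v = 2 + (-2) = 0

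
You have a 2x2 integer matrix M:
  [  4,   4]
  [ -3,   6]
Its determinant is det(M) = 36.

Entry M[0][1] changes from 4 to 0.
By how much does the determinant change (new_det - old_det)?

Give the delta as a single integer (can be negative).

Cofactor C_01 = 3
Entry delta = 0 - 4 = -4
Det delta = entry_delta * cofactor = -4 * 3 = -12

Answer: -12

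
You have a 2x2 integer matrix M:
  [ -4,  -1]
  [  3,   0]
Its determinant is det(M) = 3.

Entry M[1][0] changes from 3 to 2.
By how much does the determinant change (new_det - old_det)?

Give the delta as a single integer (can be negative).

Cofactor C_10 = 1
Entry delta = 2 - 3 = -1
Det delta = entry_delta * cofactor = -1 * 1 = -1

Answer: -1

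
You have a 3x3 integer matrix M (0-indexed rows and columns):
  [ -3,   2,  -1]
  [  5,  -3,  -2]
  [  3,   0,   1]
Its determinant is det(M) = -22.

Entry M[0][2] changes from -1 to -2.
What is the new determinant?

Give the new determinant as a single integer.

det is linear in row 0: changing M[0][2] by delta changes det by delta * cofactor(0,2).
Cofactor C_02 = (-1)^(0+2) * minor(0,2) = 9
Entry delta = -2 - -1 = -1
Det delta = -1 * 9 = -9
New det = -22 + -9 = -31

Answer: -31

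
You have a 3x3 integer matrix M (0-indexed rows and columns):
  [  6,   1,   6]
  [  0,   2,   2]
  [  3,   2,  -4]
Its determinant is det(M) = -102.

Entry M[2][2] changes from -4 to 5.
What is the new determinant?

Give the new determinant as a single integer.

Answer: 6

Derivation:
det is linear in row 2: changing M[2][2] by delta changes det by delta * cofactor(2,2).
Cofactor C_22 = (-1)^(2+2) * minor(2,2) = 12
Entry delta = 5 - -4 = 9
Det delta = 9 * 12 = 108
New det = -102 + 108 = 6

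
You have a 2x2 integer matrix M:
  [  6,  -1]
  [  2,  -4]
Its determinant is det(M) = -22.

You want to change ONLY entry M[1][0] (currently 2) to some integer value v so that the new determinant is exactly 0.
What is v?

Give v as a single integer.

det is linear in entry M[1][0]: det = old_det + (v - 2) * C_10
Cofactor C_10 = 1
Want det = 0: -22 + (v - 2) * 1 = 0
  (v - 2) = 22 / 1 = 22
  v = 2 + (22) = 24

Answer: 24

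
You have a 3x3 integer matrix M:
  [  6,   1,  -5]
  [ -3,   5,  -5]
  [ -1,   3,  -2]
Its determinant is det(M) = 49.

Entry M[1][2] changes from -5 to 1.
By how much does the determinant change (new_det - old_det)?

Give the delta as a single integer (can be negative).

Cofactor C_12 = -19
Entry delta = 1 - -5 = 6
Det delta = entry_delta * cofactor = 6 * -19 = -114

Answer: -114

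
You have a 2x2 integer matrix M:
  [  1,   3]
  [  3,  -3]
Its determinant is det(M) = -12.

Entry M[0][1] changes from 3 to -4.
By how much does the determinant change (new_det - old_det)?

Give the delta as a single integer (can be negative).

Cofactor C_01 = -3
Entry delta = -4 - 3 = -7
Det delta = entry_delta * cofactor = -7 * -3 = 21

Answer: 21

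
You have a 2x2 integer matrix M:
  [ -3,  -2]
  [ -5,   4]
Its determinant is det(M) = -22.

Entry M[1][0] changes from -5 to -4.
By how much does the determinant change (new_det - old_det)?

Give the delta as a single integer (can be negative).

Cofactor C_10 = 2
Entry delta = -4 - -5 = 1
Det delta = entry_delta * cofactor = 1 * 2 = 2

Answer: 2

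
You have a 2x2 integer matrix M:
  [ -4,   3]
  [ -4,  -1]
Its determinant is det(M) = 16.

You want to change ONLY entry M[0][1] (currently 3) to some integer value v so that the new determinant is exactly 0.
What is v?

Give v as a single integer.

Answer: -1

Derivation:
det is linear in entry M[0][1]: det = old_det + (v - 3) * C_01
Cofactor C_01 = 4
Want det = 0: 16 + (v - 3) * 4 = 0
  (v - 3) = -16 / 4 = -4
  v = 3 + (-4) = -1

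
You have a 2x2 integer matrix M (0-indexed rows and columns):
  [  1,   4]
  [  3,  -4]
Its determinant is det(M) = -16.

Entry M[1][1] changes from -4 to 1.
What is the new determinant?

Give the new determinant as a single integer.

det is linear in row 1: changing M[1][1] by delta changes det by delta * cofactor(1,1).
Cofactor C_11 = (-1)^(1+1) * minor(1,1) = 1
Entry delta = 1 - -4 = 5
Det delta = 5 * 1 = 5
New det = -16 + 5 = -11

Answer: -11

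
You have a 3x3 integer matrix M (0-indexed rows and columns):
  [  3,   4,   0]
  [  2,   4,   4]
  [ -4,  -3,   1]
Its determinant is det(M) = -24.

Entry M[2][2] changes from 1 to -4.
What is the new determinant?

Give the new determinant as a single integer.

Answer: -44

Derivation:
det is linear in row 2: changing M[2][2] by delta changes det by delta * cofactor(2,2).
Cofactor C_22 = (-1)^(2+2) * minor(2,2) = 4
Entry delta = -4 - 1 = -5
Det delta = -5 * 4 = -20
New det = -24 + -20 = -44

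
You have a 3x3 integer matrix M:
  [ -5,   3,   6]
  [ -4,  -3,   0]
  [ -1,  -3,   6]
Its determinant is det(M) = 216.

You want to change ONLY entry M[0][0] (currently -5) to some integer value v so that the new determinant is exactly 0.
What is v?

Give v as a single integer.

det is linear in entry M[0][0]: det = old_det + (v - -5) * C_00
Cofactor C_00 = -18
Want det = 0: 216 + (v - -5) * -18 = 0
  (v - -5) = -216 / -18 = 12
  v = -5 + (12) = 7

Answer: 7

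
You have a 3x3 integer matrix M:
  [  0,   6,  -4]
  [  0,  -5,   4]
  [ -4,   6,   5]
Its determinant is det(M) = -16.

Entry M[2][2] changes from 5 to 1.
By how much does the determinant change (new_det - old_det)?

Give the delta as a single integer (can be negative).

Answer: 0

Derivation:
Cofactor C_22 = 0
Entry delta = 1 - 5 = -4
Det delta = entry_delta * cofactor = -4 * 0 = 0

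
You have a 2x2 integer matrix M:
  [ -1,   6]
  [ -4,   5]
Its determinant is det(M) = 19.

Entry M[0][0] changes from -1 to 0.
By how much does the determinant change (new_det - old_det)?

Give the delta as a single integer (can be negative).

Answer: 5

Derivation:
Cofactor C_00 = 5
Entry delta = 0 - -1 = 1
Det delta = entry_delta * cofactor = 1 * 5 = 5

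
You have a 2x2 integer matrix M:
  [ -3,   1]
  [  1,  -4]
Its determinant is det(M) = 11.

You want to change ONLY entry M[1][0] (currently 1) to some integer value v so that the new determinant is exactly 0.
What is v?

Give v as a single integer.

Answer: 12

Derivation:
det is linear in entry M[1][0]: det = old_det + (v - 1) * C_10
Cofactor C_10 = -1
Want det = 0: 11 + (v - 1) * -1 = 0
  (v - 1) = -11 / -1 = 11
  v = 1 + (11) = 12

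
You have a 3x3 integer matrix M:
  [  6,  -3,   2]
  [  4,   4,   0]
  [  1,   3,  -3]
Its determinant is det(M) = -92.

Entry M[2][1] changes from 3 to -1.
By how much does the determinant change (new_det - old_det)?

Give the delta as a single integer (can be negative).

Answer: -32

Derivation:
Cofactor C_21 = 8
Entry delta = -1 - 3 = -4
Det delta = entry_delta * cofactor = -4 * 8 = -32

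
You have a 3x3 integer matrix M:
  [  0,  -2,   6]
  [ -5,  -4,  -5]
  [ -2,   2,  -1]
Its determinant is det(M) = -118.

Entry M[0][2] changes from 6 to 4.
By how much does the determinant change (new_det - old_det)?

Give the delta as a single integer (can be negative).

Cofactor C_02 = -18
Entry delta = 4 - 6 = -2
Det delta = entry_delta * cofactor = -2 * -18 = 36

Answer: 36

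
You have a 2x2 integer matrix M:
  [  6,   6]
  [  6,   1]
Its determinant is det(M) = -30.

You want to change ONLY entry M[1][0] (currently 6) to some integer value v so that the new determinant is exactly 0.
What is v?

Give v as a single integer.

Answer: 1

Derivation:
det is linear in entry M[1][0]: det = old_det + (v - 6) * C_10
Cofactor C_10 = -6
Want det = 0: -30 + (v - 6) * -6 = 0
  (v - 6) = 30 / -6 = -5
  v = 6 + (-5) = 1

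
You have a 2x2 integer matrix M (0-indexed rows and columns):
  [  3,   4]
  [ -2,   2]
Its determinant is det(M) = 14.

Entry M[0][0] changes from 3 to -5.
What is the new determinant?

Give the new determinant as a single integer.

det is linear in row 0: changing M[0][0] by delta changes det by delta * cofactor(0,0).
Cofactor C_00 = (-1)^(0+0) * minor(0,0) = 2
Entry delta = -5 - 3 = -8
Det delta = -8 * 2 = -16
New det = 14 + -16 = -2

Answer: -2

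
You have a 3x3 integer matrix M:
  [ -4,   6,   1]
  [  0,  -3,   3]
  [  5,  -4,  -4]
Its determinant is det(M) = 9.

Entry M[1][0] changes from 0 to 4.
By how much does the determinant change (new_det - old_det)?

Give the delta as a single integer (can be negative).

Answer: 80

Derivation:
Cofactor C_10 = 20
Entry delta = 4 - 0 = 4
Det delta = entry_delta * cofactor = 4 * 20 = 80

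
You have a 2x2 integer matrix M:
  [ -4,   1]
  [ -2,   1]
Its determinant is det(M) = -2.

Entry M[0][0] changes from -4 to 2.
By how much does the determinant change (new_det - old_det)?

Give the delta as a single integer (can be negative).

Cofactor C_00 = 1
Entry delta = 2 - -4 = 6
Det delta = entry_delta * cofactor = 6 * 1 = 6

Answer: 6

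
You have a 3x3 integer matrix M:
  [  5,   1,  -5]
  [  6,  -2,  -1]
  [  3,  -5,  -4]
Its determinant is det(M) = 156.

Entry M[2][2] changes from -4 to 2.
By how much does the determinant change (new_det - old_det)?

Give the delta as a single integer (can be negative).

Cofactor C_22 = -16
Entry delta = 2 - -4 = 6
Det delta = entry_delta * cofactor = 6 * -16 = -96

Answer: -96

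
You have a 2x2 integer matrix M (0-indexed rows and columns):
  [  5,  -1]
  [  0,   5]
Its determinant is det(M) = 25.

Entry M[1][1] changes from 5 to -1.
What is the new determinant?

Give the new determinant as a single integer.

det is linear in row 1: changing M[1][1] by delta changes det by delta * cofactor(1,1).
Cofactor C_11 = (-1)^(1+1) * minor(1,1) = 5
Entry delta = -1 - 5 = -6
Det delta = -6 * 5 = -30
New det = 25 + -30 = -5

Answer: -5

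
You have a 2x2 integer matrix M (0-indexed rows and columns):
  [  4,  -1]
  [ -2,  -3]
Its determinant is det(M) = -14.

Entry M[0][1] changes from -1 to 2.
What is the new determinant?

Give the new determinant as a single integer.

Answer: -8

Derivation:
det is linear in row 0: changing M[0][1] by delta changes det by delta * cofactor(0,1).
Cofactor C_01 = (-1)^(0+1) * minor(0,1) = 2
Entry delta = 2 - -1 = 3
Det delta = 3 * 2 = 6
New det = -14 + 6 = -8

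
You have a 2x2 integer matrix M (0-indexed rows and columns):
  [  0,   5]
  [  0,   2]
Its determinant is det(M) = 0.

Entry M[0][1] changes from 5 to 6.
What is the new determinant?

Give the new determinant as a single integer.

Answer: 0

Derivation:
det is linear in row 0: changing M[0][1] by delta changes det by delta * cofactor(0,1).
Cofactor C_01 = (-1)^(0+1) * minor(0,1) = 0
Entry delta = 6 - 5 = 1
Det delta = 1 * 0 = 0
New det = 0 + 0 = 0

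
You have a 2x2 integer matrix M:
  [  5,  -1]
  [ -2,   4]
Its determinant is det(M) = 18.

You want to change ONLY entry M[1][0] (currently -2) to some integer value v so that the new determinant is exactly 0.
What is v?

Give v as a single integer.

Answer: -20

Derivation:
det is linear in entry M[1][0]: det = old_det + (v - -2) * C_10
Cofactor C_10 = 1
Want det = 0: 18 + (v - -2) * 1 = 0
  (v - -2) = -18 / 1 = -18
  v = -2 + (-18) = -20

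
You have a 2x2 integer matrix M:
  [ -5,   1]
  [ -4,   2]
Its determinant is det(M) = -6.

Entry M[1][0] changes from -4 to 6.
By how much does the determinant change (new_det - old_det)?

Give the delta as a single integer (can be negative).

Cofactor C_10 = -1
Entry delta = 6 - -4 = 10
Det delta = entry_delta * cofactor = 10 * -1 = -10

Answer: -10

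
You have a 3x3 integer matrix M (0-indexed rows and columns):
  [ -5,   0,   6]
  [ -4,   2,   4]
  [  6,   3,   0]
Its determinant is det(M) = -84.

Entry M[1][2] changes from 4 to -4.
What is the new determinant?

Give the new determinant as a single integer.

det is linear in row 1: changing M[1][2] by delta changes det by delta * cofactor(1,2).
Cofactor C_12 = (-1)^(1+2) * minor(1,2) = 15
Entry delta = -4 - 4 = -8
Det delta = -8 * 15 = -120
New det = -84 + -120 = -204

Answer: -204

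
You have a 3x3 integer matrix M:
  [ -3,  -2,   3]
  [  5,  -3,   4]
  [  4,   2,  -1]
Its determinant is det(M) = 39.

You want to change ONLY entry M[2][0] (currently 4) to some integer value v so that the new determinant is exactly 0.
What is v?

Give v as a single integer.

det is linear in entry M[2][0]: det = old_det + (v - 4) * C_20
Cofactor C_20 = 1
Want det = 0: 39 + (v - 4) * 1 = 0
  (v - 4) = -39 / 1 = -39
  v = 4 + (-39) = -35

Answer: -35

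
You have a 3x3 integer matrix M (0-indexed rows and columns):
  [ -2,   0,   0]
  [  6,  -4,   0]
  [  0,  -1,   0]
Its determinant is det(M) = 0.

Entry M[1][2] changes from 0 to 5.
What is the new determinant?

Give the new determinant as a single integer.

Answer: -10

Derivation:
det is linear in row 1: changing M[1][2] by delta changes det by delta * cofactor(1,2).
Cofactor C_12 = (-1)^(1+2) * minor(1,2) = -2
Entry delta = 5 - 0 = 5
Det delta = 5 * -2 = -10
New det = 0 + -10 = -10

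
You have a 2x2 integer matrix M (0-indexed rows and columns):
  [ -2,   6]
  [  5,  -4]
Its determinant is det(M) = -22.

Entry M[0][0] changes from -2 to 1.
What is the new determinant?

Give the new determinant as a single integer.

det is linear in row 0: changing M[0][0] by delta changes det by delta * cofactor(0,0).
Cofactor C_00 = (-1)^(0+0) * minor(0,0) = -4
Entry delta = 1 - -2 = 3
Det delta = 3 * -4 = -12
New det = -22 + -12 = -34

Answer: -34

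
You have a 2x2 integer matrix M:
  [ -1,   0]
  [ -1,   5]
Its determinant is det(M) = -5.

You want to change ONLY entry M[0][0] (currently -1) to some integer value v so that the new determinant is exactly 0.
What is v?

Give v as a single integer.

Answer: 0

Derivation:
det is linear in entry M[0][0]: det = old_det + (v - -1) * C_00
Cofactor C_00 = 5
Want det = 0: -5 + (v - -1) * 5 = 0
  (v - -1) = 5 / 5 = 1
  v = -1 + (1) = 0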